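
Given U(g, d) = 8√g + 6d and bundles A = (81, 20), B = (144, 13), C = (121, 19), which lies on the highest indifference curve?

Evaluate utility at each bundle:
U(A) = 192.000.
U(B) = 174.000.
U(C) = 202.000.
Highest utility is C, so C ≻ A ≻ B.

Bundle C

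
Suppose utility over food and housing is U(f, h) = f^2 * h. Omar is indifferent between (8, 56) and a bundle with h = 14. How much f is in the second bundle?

U(8, 56) = 3584.
Set U(f, 14) = 3584 and solve.
With h = 14: f^2 = 3584/14 = 256; taking the square root, f = 16.
Check: U(16, 14) = 3584.

f = 16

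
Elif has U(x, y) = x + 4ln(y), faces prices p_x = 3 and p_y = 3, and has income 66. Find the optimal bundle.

MU_x = 1, MU_y = 4/y.
MRS = 1 ÷ (4/y).
Tangency: set MRS = p_x/p_y = 3/3 = 1.
MRS depends only on y: 0.25·y = 1 ⇒ y* = 1/0.25 = 4.
From the budget, 3·x = 66 − 3·4 = 54, so x* = 18.

x* = 18, y* = 4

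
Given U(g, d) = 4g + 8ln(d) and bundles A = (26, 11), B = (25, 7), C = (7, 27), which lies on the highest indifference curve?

Evaluate utility at each bundle:
U(A) = 123.183.
U(B) = 115.567.
U(C) = 54.367.
Highest utility is A, so A ≻ B ≻ C.

Bundle A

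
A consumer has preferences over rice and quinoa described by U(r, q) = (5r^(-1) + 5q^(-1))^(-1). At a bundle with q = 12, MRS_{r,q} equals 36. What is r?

r = 2

For CES with ρ = -1, MRS = (q/r)^2.
Setting (12/r)^2 = 36 gives 12/r = 6 and r = 2.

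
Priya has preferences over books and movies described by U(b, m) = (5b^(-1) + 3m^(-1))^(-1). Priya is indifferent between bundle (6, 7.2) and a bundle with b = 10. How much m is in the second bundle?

m = 4

U depends on (b, m) only through S = 5b^(-1) + 3m^(-1), so equal utility means equal S. At (6, 7.2): S = 1.25.
With b = 10: 5·10^(-1) = 0.5, so 3m^(-1) = 1.25 − 0.5 = 0.75, i.e. m^(-1) = 0.25.
Hence m = 1/0.25 = 4.
Check: U(10, 4) = 0.8.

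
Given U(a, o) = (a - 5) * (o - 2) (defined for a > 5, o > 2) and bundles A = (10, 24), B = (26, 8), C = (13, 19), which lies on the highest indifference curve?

Evaluate utility at each bundle:
U(A) = 110.
U(B) = 126.
U(C) = 136.
Highest utility is C, so C ≻ B ≻ A.

Bundle C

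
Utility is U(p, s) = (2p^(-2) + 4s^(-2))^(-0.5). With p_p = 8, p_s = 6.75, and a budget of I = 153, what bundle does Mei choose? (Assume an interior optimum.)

For CES with ρ = -2, MRS = (2/4)·(s/p)^3.
Tangency: set MRS = p_p/p_s = 8/6.75 = 32/27.
So (s/p)^3 = 64/27; taking the cube root, s/p = 4/3, i.e. s = (4/3)·p.
Substitute into the budget 8·p + 6.75·s = 153: 17·p = 153, so p* = 9 and s* = (4/3)·9 = 12.

p* = 9, s* = 12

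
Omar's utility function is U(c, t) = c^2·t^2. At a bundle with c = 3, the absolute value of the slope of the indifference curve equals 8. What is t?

t = 24

MU_c = 2·c·t^2 and MU_t = 2·c^2·t.
MRS = MU_c/MU_t = t/c.
Substitute c = 3: MRS = t/3. Setting t/3 = 8 gives t = 8·3 = 24.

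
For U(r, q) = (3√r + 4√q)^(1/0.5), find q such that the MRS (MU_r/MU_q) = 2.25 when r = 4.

q = 36

For CES with ρ = 0.5, MRS = (3/4)·√(q/r).
Setting (3/4)·√(q/4) = 2.25 gives √(q/4) = 3, so q/4 = 9 and q = 36.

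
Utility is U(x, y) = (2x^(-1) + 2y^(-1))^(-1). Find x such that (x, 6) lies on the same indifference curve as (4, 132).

x = 11

U depends on (x, y) only through S = 2x^(-1) + 2y^(-1), so equal utility means equal S. At (4, 132): S = 17/33.
With y = 6: 2·6^(-1) = 1/3, so 2x^(-1) = 17/33 − 1/3 = 2/11, i.e. x^(-1) = 1/11.
Hence x = 1/(1/11) = 11.
Check: U(11, 6) = 1.9412.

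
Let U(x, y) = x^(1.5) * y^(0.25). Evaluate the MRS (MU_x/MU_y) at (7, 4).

MU_x = 1.5·√x·y^(0.25) and MU_y = 0.25·x^(1.5)·y^(-0.75).
MRS = MU_x/MU_y = (6)·y/x.
At (7, 4): MRS = 24/7.
So at (7, 4) the consumer would give up 24/7 units of y for one more unit of x.

MRS = 24/7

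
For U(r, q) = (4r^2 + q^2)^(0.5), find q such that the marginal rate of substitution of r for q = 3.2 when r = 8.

For CES with ρ = 2, MRS = (4/1)·(q/r)^(-1).
Setting (4/1)·(q/8)^(-1) = 3.2 gives (q/8)^(-1) = 0.8, so q/8 = 1.25 and q = 10.

q = 10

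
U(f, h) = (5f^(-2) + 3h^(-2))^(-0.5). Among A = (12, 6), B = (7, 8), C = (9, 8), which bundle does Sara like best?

Bundle C

Evaluate utility at each bundle:
U(A) = 2.910.
U(B) = 2.591.
U(C) = 3.034.
Highest utility is C, so C ≻ A ≻ B.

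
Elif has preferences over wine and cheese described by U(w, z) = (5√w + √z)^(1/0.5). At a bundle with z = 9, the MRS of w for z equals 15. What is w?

For CES with ρ = 0.5, MRS = (5/1)·√(z/w).
Setting (5/1)·√(9/w) = 15 gives √(9/w) = 3, so 9/w = 9 and w = 1.

w = 1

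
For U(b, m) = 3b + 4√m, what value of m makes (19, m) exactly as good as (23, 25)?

U(23, 25) = 89.
Set U(19, m) = 89 and solve.
With b = 19: 4√m = 89 − 3·19 = 32, so √m = 8 and m = 64.
Check: U(19, 64) = 89.

m = 64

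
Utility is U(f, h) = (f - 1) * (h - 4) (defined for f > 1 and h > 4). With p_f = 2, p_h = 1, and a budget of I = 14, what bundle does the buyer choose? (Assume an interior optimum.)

MU_f = (h−4), MU_h = (f−1).
MRS = (h−4)/(f−1).
Tangency: set MRS = p_f/p_h = 2/1 = 2.
So (h − 4)/(f − 1) = 2, i.e. (h − 4) = 2·(f − 1).
Rewrite the budget in excess-of-subsistence terms: 2·(f − 1) + 1·(h − 4) = 14 − 2·1 − 1·4 = 8.
Substituting, 4·(f − 1) = 8, so f − 1 = 2 and f* = 3.
Then h − 4 = 2·2 = 4, so h* = 8.

f* = 3, h* = 8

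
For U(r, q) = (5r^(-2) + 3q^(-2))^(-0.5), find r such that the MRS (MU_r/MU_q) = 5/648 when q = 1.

r = 6

For CES with ρ = -2, MRS = (5/3)·(q/r)^3.
Setting (5/3)·(1/r)^3 = 5/648 gives (1/r)^3 = 1/216, so 1/r = 1/6 and r = 6.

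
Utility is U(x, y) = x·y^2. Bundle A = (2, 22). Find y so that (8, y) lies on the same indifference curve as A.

U(2, 22) = 968.
Set U(8, y) = 968 and solve.
With x = 8: y^2 = 968/8 = 121; taking the square root, y = 11.
Check: U(8, 11) = 968.

y = 11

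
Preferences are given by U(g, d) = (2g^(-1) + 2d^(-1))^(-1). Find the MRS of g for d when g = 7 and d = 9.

MRS = 81/49

For CES with ρ = -1, MRS = (d/g)^2.
At (7, 9): MRS = 81/49.
So at (7, 9) the consumer would give up 81/49 units of d for one more unit of g.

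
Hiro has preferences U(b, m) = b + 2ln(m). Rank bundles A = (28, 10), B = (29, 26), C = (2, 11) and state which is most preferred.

Evaluate utility at each bundle:
U(A) = 32.605.
U(B) = 35.516.
U(C) = 6.796.
Highest utility is B, so B ≻ A ≻ C.

Bundle B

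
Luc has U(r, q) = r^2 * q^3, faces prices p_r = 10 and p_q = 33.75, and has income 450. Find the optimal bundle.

MU_r = 2·r·q^3 and MU_q = 3·r^2·q^2.
MRS = MU_r/MU_q = (2/3)·q/r.
Tangency: set MRS = p_r/p_q = 10/33.75 = 8/27.
So (2/3)·q/r = 8/27, i.e. q = (4/9)·r.
Substitute into the budget 10·r + 33.75·q = 450: 25·r = 450, so r* = 18.
Then q* = (4/9)·18 = 8.

r* = 18, q* = 8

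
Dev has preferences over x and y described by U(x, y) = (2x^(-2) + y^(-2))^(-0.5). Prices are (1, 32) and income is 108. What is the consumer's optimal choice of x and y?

For CES with ρ = -2, MRS = (2/1)·(y/x)^3.
Tangency: set MRS = p_x/p_y = 1/32.
So (y/x)^3 = 1/64; taking the cube root, y/x = 0.25, i.e. y = 0.25·x.
Substitute into the budget 1·x + 32·y = 108: 9·x = 108, so x* = 12 and y* = 0.25·12 = 3.

x* = 12, y* = 3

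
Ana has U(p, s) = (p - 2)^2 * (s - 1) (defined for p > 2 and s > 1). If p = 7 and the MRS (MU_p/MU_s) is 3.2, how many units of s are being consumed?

s = 9

MU_p = 2·(p−2)·(s−1), MU_s = (p−2)^2.
MRS = (2/1)·(s−1)/(p−2).
Substitute p = 7: MRS = (s − 1)/2.5. Setting this equal to 3.2 gives s − 1 = 3.2·2.5 = 8, so s = 9.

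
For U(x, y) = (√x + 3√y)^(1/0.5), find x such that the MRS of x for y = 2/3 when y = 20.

x = 5

For CES with ρ = 0.5, MRS = (1/3)·√(y/x).
Setting (1/3)·√(20/x) = 2/3 gives √(20/x) = 2, so 20/x = 4 and x = 5.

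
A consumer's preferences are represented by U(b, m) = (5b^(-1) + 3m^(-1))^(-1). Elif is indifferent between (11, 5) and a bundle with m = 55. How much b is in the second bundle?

U depends on (b, m) only through S = 5b^(-1) + 3m^(-1), so equal utility means equal S. At (11, 5): S = 58/55.
With m = 55: 3·55^(-1) = 3/55, so 5b^(-1) = 58/55 − 3/55 = 1, i.e. b^(-1) = 0.2.
Hence b = 1/0.2 = 5.
Check: U(5, 55) = 0.9483.

b = 5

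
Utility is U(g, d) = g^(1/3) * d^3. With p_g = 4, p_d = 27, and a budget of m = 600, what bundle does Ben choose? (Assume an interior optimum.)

g* = 15, d* = 20

MU_g = 1/3·g^(-2/3)·d^3 and MU_d = 3·g^(1/3)·d^2.
MRS = MU_g/MU_d = (1/9)·d/g.
Tangency: set MRS = p_g/p_d = 4/27.
So (1/9)·d/g = 4/27, i.e. d = (4/3)·g.
Substitute into the budget 4·g + 27·d = 600: 40·g = 600, so g* = 15.
Then d* = (4/3)·15 = 20.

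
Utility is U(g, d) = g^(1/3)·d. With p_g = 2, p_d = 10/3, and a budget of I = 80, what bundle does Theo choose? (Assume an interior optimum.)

g* = 10, d* = 18

MU_g = 1/3·g^(-2/3)·d and MU_d = g^(1/3).
MRS = MU_g/MU_d = (1/3)·d/g.
Tangency: set MRS = p_g/p_d = 2/(10/3) = 0.6.
So (1/3)·d/g = 0.6, i.e. d = 1.8·g.
Substitute into the budget 2·g + (10/3)·d = 80: 8·g = 80, so g* = 10.
Then d* = 1.8·10 = 18.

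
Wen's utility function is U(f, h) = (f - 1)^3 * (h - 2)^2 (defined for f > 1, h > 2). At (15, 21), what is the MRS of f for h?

MRS = 57/28

MU_f = 3·(f−1)^2·(h−2)^2, MU_h = 2·(f−1)^3·(h−2).
MRS = (3/2)·(h−2)/(f−1).
At (15, 21): MRS = 57/28.
The indifference curve has slope −57/28 at this bundle.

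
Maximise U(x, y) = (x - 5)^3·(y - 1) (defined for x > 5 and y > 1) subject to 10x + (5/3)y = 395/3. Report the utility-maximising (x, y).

x* = 11, y* = 13

MU_x = 3·(x−5)^2·(y−1), MU_y = (x−5)^3.
MRS = (3/1)·(y−1)/(x−5).
Tangency: set MRS = p_x/p_y = 10/(5/3) = 6.
So (3/1)·(y − 1)/(x − 5) = 6, i.e. (y − 1) = 2·(x − 5).
Rewrite the budget in excess-of-subsistence terms: 10·(x − 5) + (5/3)·(y − 1) = 395/3 − 10·5 − (5/3)·1 = 80.
Substituting, (40/3)·(x − 5) = 80, so x − 5 = 6 and x* = 11.
Then y − 1 = 2·6 = 12, so y* = 13.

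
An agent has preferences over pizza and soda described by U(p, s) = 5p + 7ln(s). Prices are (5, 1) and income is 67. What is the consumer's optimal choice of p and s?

p* = 12, s* = 7

MU_p = 5, MU_s = 7/s.
MRS = 5 ÷ (7/s).
Tangency: set MRS = p_p/p_s = 5/1 = 5.
MRS depends only on s: (5/7)·s = 5 ⇒ s* = 5/(5/7) = 7.
From the budget, 5·p = 67 − 1·7 = 60, so p* = 12.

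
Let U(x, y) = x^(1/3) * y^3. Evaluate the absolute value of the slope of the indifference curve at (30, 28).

MU_x = 1/3·x^(-2/3)·y^3 and MU_y = 3·x^(1/3)·y^2.
MRS = MU_x/MU_y = (1/9)·y/x.
At (30, 28): MRS = 14/135.
That is, one extra unit of x is worth 14/135 units of y at the margin.

MRS = 14/135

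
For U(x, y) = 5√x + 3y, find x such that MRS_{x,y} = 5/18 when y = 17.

MU_x = 5/(2√x), MU_y = 3.
MRS = 5/(2√x) ÷ 3.
MRS depends only on x: (5/6)/√x = 5/18 ⇒ √x = (5/6)/(5/18) = 3 ⇒ x = 9.

x = 9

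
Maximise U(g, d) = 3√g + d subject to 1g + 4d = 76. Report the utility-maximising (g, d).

g* = 36, d* = 10

MU_g = 3/(2√g), MU_d = 1.
MRS = 3/(2√g) ÷ 1.
Tangency: set MRS = p_g/p_d = 1/4 = 0.25.
MRS depends only on g: 1.5/√g = 0.25 ⇒ √g = 1.5/0.25 = 6 ⇒ g* = 36.
From the budget, 4·d = 76 − 1·36 = 40, so d* = 10.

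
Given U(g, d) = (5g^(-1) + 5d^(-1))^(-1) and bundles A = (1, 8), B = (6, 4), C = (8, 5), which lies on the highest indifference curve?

Bundle C

Evaluate utility at each bundle:
U(A) = 0.178.
U(B) = 0.480.
U(C) = 0.615.
Highest utility is C, so C ≻ B ≻ A.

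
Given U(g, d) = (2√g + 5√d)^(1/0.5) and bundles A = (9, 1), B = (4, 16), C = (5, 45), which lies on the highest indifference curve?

Bundle C

Evaluate utility at each bundle:
U(A) = 121.000.
U(B) = 576.000.
U(C) = 1445.000.
Highest utility is C, so C ≻ B ≻ A.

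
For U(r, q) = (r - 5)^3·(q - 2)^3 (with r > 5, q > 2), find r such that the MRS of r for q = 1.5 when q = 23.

r = 19

MU_r = 3·(r−5)^2·(q−2)^3, MU_q = 3·(r−5)^3·(q−2)^2.
MRS = (q−2)/(r−5).
Substitute q = 23: MRS = 21/(r − 5). Setting this equal to 1.5 gives r − 5 = 21/1.5 = 14, so r = 19.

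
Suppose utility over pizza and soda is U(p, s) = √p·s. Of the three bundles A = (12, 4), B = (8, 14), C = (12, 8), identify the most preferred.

Evaluate utility at each bundle:
U(A) = 13.856.
U(B) = 39.598.
U(C) = 27.713.
Highest utility is B, so B ≻ C ≻ A.

Bundle B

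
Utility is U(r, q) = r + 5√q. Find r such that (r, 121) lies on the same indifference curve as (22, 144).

U(22, 144) = 82.
Set U(r, 121) = 82 and solve.
With q = 121: √121 = 11, so r = 82 − 5·11 = 27.
Check: U(27, 121) = 82.

r = 27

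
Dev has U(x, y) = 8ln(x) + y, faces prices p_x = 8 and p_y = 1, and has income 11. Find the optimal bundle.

x* = 1, y* = 3

MU_x = 8/x, MU_y = 1.
MRS = 8/x ÷ 1.
Tangency: set MRS = p_x/p_y = 8/1 = 8.
MRS depends only on x: 8/x = 8 ⇒ x* = 8/8 = 1.
From the budget, 1·y = 11 − 8·1 = 3, so y* = 3.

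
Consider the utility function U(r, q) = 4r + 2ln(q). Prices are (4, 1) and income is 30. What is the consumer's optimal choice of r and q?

r* = 7, q* = 2

MU_r = 4, MU_q = 2/q.
MRS = 4 ÷ (2/q).
Tangency: set MRS = p_r/p_q = 4/1 = 4.
MRS depends only on q: 2·q = 4 ⇒ q* = 4/2 = 2.
From the budget, 4·r = 30 − 1·2 = 28, so r* = 7.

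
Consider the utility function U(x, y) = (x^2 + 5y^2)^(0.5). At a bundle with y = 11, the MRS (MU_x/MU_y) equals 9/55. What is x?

x = 9

For CES with ρ = 2, MRS = (1/5)·(y/x)^(-1).
Setting (1/5)·(11/x)^(-1) = 9/55 gives (11/x)^(-1) = 9/11, so 11/x = 11/9 and x = 9.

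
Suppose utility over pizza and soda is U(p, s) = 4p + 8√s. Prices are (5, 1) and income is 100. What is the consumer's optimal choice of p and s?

MU_p = 4, MU_s = 8/(2√s).
MRS = 4 ÷ (8/(2√s)).
Tangency: set MRS = p_p/p_s = 5/1 = 5.
MRS depends only on s: √s = 5 ⇒ √s = 5 ⇒ s* = 25.
From the budget, 5·p = 100 − 1·25 = 75, so p* = 15.

p* = 15, s* = 25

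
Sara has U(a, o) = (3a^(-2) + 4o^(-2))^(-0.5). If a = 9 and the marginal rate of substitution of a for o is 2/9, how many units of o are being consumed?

For CES with ρ = -2, MRS = (3/4)·(o/a)^3.
Setting (3/4)·(o/9)^3 = 2/9 gives (o/9)^3 = 8/27, so o/9 = 2/3 and o = 6.

o = 6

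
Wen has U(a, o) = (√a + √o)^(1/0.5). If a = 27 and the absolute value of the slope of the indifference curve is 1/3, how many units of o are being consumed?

For CES with ρ = 0.5, MRS = √(o/a).
Setting √(o/27) = 1/3 gives o/27 = 1/9 and o = 3.

o = 3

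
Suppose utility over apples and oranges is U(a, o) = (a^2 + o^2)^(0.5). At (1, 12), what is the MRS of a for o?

MRS = 1/12

For CES with ρ = 2, MRS = (o/a)^(-1).
At (1, 12): MRS = 1/12.
The indifference curve has slope −1/12 at this bundle.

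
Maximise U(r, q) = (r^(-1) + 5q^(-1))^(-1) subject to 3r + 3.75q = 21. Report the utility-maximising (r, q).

r* = 2, q* = 4

For CES with ρ = -1, MRS = (1/5)·(q/r)^2.
Tangency: set MRS = p_r/p_q = 3/3.75 = 0.8.
So (q/r)^2 = 4; taking the square root, q/r = 2, i.e. q = 2·r.
Substitute into the budget 3·r + 3.75·q = 21: 10.5·r = 21, so r* = 2 and q* = 2·2 = 4.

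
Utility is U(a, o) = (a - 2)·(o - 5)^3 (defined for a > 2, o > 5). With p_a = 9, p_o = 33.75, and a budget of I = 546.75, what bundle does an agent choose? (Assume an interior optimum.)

MU_a = (o−5)^3, MU_o = 3·(a−2)·(o−5)^2.
MRS = (1/3)·(o−5)/(a−2).
Tangency: set MRS = p_a/p_o = 9/33.75 = 4/15.
So (1/3)·(o − 5)/(a − 2) = 4/15, i.e. (o − 5) = 0.8·(a − 2).
Rewrite the budget in excess-of-subsistence terms: 9·(a − 2) + 33.75·(o − 5) = 546.75 − 9·2 − 33.75·5 = 360.
Substituting, 36·(a − 2) = 360, so a − 2 = 10 and a* = 12.
Then o − 5 = 0.8·10 = 8, so o* = 13.

a* = 12, o* = 13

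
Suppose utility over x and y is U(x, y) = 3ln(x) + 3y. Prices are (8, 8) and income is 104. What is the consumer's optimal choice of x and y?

MU_x = 3/x, MU_y = 3.
MRS = 3/x ÷ 3.
Tangency: set MRS = p_x/p_y = 8/8 = 1.
MRS depends only on x: 1/x = 1 ⇒ x* = 1/1 = 1.
From the budget, 8·y = 104 − 8·1 = 96, so y* = 12.

x* = 1, y* = 12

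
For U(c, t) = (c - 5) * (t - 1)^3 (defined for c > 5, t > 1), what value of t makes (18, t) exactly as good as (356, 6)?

t = 16

U(356, 6) = 43875.
Set U(18, t) = 43875 and solve.
With c = 18: (18 − 5) = 13, so (t − 1)^3 = 43875/13 = 3375.
Taking the cube root (with t > 1): t − 1 = 15, so t = 16.
Check: U(18, 16) = 43875.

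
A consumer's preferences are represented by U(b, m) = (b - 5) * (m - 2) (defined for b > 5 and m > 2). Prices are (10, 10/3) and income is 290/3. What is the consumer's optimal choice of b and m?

MU_b = (m−2), MU_m = (b−5).
MRS = (m−2)/(b−5).
Tangency: set MRS = p_b/p_m = 10/(10/3) = 3.
So (m − 2)/(b − 5) = 3, i.e. (m − 2) = 3·(b − 5).
Rewrite the budget in excess-of-subsistence terms: 10·(b − 5) + (10/3)·(m − 2) = 290/3 − 10·5 − (10/3)·2 = 40.
Substituting, 20·(b − 5) = 40, so b − 5 = 2 and b* = 7.
Then m − 2 = 3·2 = 6, so m* = 8.

b* = 7, m* = 8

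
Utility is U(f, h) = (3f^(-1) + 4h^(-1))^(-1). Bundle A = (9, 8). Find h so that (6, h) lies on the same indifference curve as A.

h = 12

U depends on (f, h) only through S = 3f^(-1) + 4h^(-1), so equal utility means equal S. At (9, 8): S = 5/6.
With f = 6: 3·6^(-1) = 0.5, so 4h^(-1) = 5/6 − 0.5 = 1/3, i.e. h^(-1) = 1/12.
Hence h = 1/(1/12) = 12.
Check: U(6, 12) = 1.2.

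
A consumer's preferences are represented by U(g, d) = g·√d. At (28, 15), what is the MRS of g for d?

MU_g = √d and MU_d = 0.5·g·d^(-0.5).
MRS = MU_g/MU_d = (2)·d/g.
At (28, 15): MRS = 15/14.
That is, one extra unit of g is worth 15/14 units of d at the margin.

MRS = 15/14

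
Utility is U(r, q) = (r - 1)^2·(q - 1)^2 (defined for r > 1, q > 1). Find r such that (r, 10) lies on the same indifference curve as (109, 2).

r = 13

U(109, 2) = 11664.
Set U(r, 10) = 11664 and solve.
With q = 10: (10 − 1)^2 = 81, so (r − 1)^2 = 11664/81 = 144.
Taking the square root (with r > 1): r − 1 = 12, so r = 13.
Check: U(13, 10) = 11664.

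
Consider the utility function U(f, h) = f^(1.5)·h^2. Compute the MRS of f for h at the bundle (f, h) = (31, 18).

MRS = 27/62

MU_f = 1.5·√f·h^2 and MU_h = 2·f^(1.5)·h.
MRS = MU_f/MU_h = (0.75)·h/f.
At (31, 18): MRS = 27/62.
The indifference curve has slope −27/62 at this bundle.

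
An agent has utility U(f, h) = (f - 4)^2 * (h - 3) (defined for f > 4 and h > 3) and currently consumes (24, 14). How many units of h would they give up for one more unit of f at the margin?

MRS = 1.1

MU_f = 2·(f−4)·(h−3), MU_h = (f−4)^2.
MRS = (2/1)·(h−3)/(f−4).
At (24, 14): MRS = 1.1.
That is, one extra unit of f is worth 1.1 units of h at the margin.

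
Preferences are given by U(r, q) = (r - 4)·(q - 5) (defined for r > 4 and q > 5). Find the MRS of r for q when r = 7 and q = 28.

MU_r = (q−5), MU_q = (r−4).
MRS = (q−5)/(r−4).
At (7, 28): MRS = 23/3.
The indifference curve has slope −23/3 at this bundle.

MRS = 23/3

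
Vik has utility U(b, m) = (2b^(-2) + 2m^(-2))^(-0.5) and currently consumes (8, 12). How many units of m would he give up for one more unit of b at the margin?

For CES with ρ = -2, MRS = (m/b)^3.
At (8, 12): MRS = 3.375.
So at (8, 12) the consumer would give up 3.375 units of m for one more unit of b.

MRS = 3.375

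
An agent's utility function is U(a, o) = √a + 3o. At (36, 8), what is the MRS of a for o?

MU_a = 1/(2√a), MU_o = 3.
MRS = 1/(2√a) ÷ 3.
At (36, 8): MRS = 1/36.
That is, one extra unit of a is worth 1/36 units of o at the margin.

MRS = 1/36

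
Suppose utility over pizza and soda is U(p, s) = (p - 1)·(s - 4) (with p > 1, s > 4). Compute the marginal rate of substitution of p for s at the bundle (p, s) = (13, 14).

MRS = 5/6

MU_p = (s−4), MU_s = (p−1).
MRS = (s−4)/(p−1).
At (13, 14): MRS = 5/6.
That is, one extra unit of p is worth 5/6 units of s at the margin.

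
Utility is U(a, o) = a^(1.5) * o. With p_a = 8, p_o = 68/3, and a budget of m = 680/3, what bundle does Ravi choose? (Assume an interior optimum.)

a* = 17, o* = 4

MU_a = 1.5·√a·o and MU_o = a^(1.5).
MRS = MU_a/MU_o = (1.5)·o/a.
Tangency: set MRS = p_a/p_o = 8/(68/3) = 6/17.
So (1.5)·o/a = 6/17, i.e. o = (4/17)·a.
Substitute into the budget 8·a + (68/3)·o = 680/3: (40/3)·a = 680/3, so a* = 17.
Then o* = (4/17)·17 = 4.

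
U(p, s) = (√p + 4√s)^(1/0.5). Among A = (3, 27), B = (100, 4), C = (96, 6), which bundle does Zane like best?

Bundle A

Evaluate utility at each bundle:
U(A) = 507.000.
U(B) = 324.000.
U(C) = 384.000.
Highest utility is A, so A ≻ C ≻ B.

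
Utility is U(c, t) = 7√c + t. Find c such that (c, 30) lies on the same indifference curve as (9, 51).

U(9, 51) = 72.
Set U(c, 30) = 72 and solve.
With t = 30: 7√c = 72 − 30 = 42, so √c = 6 and c = 36.
Check: U(36, 30) = 72.

c = 36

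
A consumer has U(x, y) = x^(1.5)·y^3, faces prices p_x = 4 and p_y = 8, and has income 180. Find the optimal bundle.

x* = 15, y* = 15

MU_x = 1.5·√x·y^3 and MU_y = 3·x^(1.5)·y^2.
MRS = MU_x/MU_y = (0.5)·y/x.
Tangency: set MRS = p_x/p_y = 4/8 = 0.5.
So (0.5)·y/x = 0.5, i.e. y = x.
Substitute into the budget 4·x + 8·y = 180: 12·x = 180, so x* = 15.
Then y* = 15.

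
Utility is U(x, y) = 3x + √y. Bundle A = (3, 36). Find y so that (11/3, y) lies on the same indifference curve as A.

y = 16

U(3, 36) = 15.
Set U(11/3, y) = 15 and solve.
With x = 11/3: √y = 15 − 3·11/3 = 4, so √y = 4 and y = 16.
Check: U(11/3, 16) = 15.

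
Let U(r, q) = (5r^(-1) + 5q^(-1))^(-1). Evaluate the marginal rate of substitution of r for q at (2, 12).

For CES with ρ = -1, MRS = (q/r)^2.
At (2, 12): MRS = 36.
The indifference curve has slope −36 at this bundle.

MRS = 36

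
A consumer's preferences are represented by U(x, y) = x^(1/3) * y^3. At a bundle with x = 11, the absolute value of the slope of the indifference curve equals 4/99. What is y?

MU_x = 1/3·x^(-2/3)·y^3 and MU_y = 3·x^(1/3)·y^2.
MRS = MU_x/MU_y = (1/9)·y/x.
Substitute x = 11: MRS = y/99. Setting y/99 = 4/99 gives y = (4/99)·99 = 4.

y = 4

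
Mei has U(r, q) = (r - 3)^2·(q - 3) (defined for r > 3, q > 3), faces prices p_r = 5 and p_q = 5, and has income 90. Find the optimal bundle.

r* = 11, q* = 7

MU_r = 2·(r−3)·(q−3), MU_q = (r−3)^2.
MRS = (2/1)·(q−3)/(r−3).
Tangency: set MRS = p_r/p_q = 5/5 = 1.
So (2/1)·(q − 3)/(r − 3) = 1, i.e. (q − 3) = 0.5·(r − 3).
Rewrite the budget in excess-of-subsistence terms: 5·(r − 3) + 5·(q − 3) = 90 − 5·3 − 5·3 = 60.
Substituting, 7.5·(r − 3) = 60, so r − 3 = 8 and r* = 11.
Then q − 3 = 0.5·8 = 4, so q* = 7.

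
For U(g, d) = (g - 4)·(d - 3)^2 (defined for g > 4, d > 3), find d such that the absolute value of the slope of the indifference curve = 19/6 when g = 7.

MU_g = (d−3)^2, MU_d = 2·(g−4)·(d−3).
MRS = (1/2)·(d−3)/(g−4).
Substitute g = 7: MRS = (d − 3)/6. Setting this equal to 19/6 gives d − 3 = (19/6)·6 = 19, so d = 22.

d = 22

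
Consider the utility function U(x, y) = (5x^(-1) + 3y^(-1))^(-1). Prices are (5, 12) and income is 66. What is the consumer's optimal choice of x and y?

For CES with ρ = -1, MRS = (5/3)·(y/x)^2.
Tangency: set MRS = p_x/p_y = 5/12.
So (y/x)^2 = 0.25; taking the square root, y/x = 0.5, i.e. y = 0.5·x.
Substitute into the budget 5·x + 12·y = 66: 11·x = 66, so x* = 6 and y* = 0.5·6 = 3.

x* = 6, y* = 3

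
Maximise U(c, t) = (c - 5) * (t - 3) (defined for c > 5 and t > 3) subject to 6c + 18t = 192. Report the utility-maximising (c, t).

MU_c = (t−3), MU_t = (c−5).
MRS = (t−3)/(c−5).
Tangency: set MRS = p_c/p_t = 6/18 = 1/3.
So (t − 3)/(c − 5) = 1/3, i.e. (t − 3) = (1/3)·(c − 5).
Rewrite the budget in excess-of-subsistence terms: 6·(c − 5) + 18·(t − 3) = 192 − 6·5 − 18·3 = 108.
Substituting, 12·(c − 5) = 108, so c − 5 = 9 and c* = 14.
Then t − 3 = (1/3)·9 = 3, so t* = 6.

c* = 14, t* = 6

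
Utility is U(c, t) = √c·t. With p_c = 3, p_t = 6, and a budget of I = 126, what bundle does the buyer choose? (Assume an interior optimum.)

MU_c = 0.5·c^(-0.5)·t and MU_t = √c.
MRS = MU_c/MU_t = (0.5)·t/c.
Tangency: set MRS = p_c/p_t = 3/6 = 0.5.
So (0.5)·t/c = 0.5, i.e. t = c.
Substitute into the budget 3·c + 6·t = 126: 9·c = 126, so c* = 14.
Then t* = 14.

c* = 14, t* = 14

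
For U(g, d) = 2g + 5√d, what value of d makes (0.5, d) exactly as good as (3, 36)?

U(3, 36) = 36.
Set U(0.5, d) = 36 and solve.
With g = 0.5: 5√d = 36 − 2·0.5 = 35, so √d = 7 and d = 49.
Check: U(0.5, 49) = 36.

d = 49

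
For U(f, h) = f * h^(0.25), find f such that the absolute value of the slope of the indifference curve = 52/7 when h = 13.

MU_f = h^(0.25) and MU_h = 0.25·f·h^(-0.75).
MRS = MU_f/MU_h = (4)·h/f.
Substitute h = 13: MRS = 52/f. Setting 52/f = 52/7 gives f = 52/(52/7) = 7.

f = 7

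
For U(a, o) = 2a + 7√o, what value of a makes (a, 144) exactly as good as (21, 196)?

a = 28

U(21, 196) = 140.
Set U(a, 144) = 140 and solve.
With o = 144: √144 = 12, so 2a = 140 − 7·12 = 56 and a = 28.
Check: U(28, 144) = 140.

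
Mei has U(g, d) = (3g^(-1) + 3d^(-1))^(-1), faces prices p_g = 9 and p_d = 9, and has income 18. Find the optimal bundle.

For CES with ρ = -1, MRS = (d/g)^2.
Tangency: set MRS = p_g/p_d = 9/9 = 1.
So (d/g)^2 = 1; taking the square root, d/g = 1, i.e. d = g.
Substitute into the budget 9·g + 9·d = 18: 18·g = 18, so g* = 1 and d* = 1.

g* = 1, d* = 1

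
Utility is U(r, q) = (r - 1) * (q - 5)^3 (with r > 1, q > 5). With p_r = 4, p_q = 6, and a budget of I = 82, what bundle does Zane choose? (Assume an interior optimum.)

MU_r = (q−5)^3, MU_q = 3·(r−1)·(q−5)^2.
MRS = (1/3)·(q−5)/(r−1).
Tangency: set MRS = p_r/p_q = 4/6 = 2/3.
So (1/3)·(q − 5)/(r − 1) = 2/3, i.e. (q − 5) = 2·(r − 1).
Rewrite the budget in excess-of-subsistence terms: 4·(r − 1) + 6·(q − 5) = 82 − 4·1 − 6·5 = 48.
Substituting, 16·(r − 1) = 48, so r − 1 = 3 and r* = 4.
Then q − 5 = 2·3 = 6, so q* = 11.

r* = 4, q* = 11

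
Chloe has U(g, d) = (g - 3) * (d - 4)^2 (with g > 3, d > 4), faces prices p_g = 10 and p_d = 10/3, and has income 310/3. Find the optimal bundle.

MU_g = (d−4)^2, MU_d = 2·(g−3)·(d−4).
MRS = (1/2)·(d−4)/(g−3).
Tangency: set MRS = p_g/p_d = 10/(10/3) = 3.
So (1/2)·(d − 4)/(g − 3) = 3, i.e. (d − 4) = 6·(g − 3).
Rewrite the budget in excess-of-subsistence terms: 10·(g − 3) + (10/3)·(d − 4) = 310/3 − 10·3 − (10/3)·4 = 60.
Substituting, 30·(g − 3) = 60, so g − 3 = 2 and g* = 5.
Then d − 4 = 6·2 = 12, so d* = 16.

g* = 5, d* = 16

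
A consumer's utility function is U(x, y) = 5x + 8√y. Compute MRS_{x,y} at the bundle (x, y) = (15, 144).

MU_x = 5, MU_y = 8/(2√y).
MRS = 5 ÷ (8/(2√y)).
At (15, 144): MRS = 15.
That is, one extra unit of x is worth 15 units of y at the margin.

MRS = 15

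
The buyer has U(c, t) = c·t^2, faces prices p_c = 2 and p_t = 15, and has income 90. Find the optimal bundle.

MU_c = t^2 and MU_t = 2·c·t.
MRS = MU_c/MU_t = (1/2)·t/c.
Tangency: set MRS = p_c/p_t = 2/15.
So (1/2)·t/c = 2/15, i.e. t = (4/15)·c.
Substitute into the budget 2·c + 15·t = 90: 6·c = 90, so c* = 15.
Then t* = (4/15)·15 = 4.

c* = 15, t* = 4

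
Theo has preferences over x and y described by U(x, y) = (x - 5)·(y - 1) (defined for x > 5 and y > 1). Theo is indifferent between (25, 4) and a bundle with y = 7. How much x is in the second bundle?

x = 15

U(25, 4) = 60.
Set U(x, 7) = 60 and solve.
With y = 7: (7 − 1) = 6, so (x − 5) = 60/6 = 10.
So x = 5 + 10 = 15.
Check: U(15, 7) = 60.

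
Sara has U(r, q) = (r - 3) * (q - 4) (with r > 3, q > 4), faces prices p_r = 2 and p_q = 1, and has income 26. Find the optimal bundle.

r* = 7, q* = 12

MU_r = (q−4), MU_q = (r−3).
MRS = (q−4)/(r−3).
Tangency: set MRS = p_r/p_q = 2/1 = 2.
So (q − 4)/(r − 3) = 2, i.e. (q − 4) = 2·(r − 3).
Rewrite the budget in excess-of-subsistence terms: 2·(r − 3) + 1·(q − 4) = 26 − 2·3 − 1·4 = 16.
Substituting, 4·(r − 3) = 16, so r − 3 = 4 and r* = 7.
Then q − 4 = 2·4 = 8, so q* = 12.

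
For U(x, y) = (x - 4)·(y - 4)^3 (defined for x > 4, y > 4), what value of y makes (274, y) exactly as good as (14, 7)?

U(14, 7) = 270.
Set U(274, y) = 270 and solve.
With x = 274: (274 − 4) = 270, so (y − 4)^3 = 270/270 = 1.
Taking the cube root (with y > 4): y − 4 = 1, so y = 5.
Check: U(274, 5) = 270.

y = 5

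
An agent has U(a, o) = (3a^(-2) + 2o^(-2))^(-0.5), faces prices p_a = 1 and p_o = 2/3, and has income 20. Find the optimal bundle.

For CES with ρ = -2, MRS = (3/2)·(o/a)^3.
Tangency: set MRS = p_a/p_o = 1/(2/3) = 1.5.
So (o/a)^3 = 1; taking the cube root, o/a = 1, i.e. o = a.
Substitute into the budget 1·a + (2/3)·o = 20: (5/3)·a = 20, so a* = 12 and o* = 12.

a* = 12, o* = 12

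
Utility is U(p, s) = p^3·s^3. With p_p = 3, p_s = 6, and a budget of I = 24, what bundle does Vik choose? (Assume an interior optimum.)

MU_p = 3·p^2·s^3 and MU_s = 3·p^3·s^2.
MRS = MU_p/MU_s = s/p.
Tangency: set MRS = p_p/p_s = 3/6 = 0.5.
So s/p = 0.5, i.e. s = 0.5·p.
Substitute into the budget 3·p + 6·s = 24: 6·p = 24, so p* = 4.
Then s* = 0.5·4 = 2.

p* = 4, s* = 2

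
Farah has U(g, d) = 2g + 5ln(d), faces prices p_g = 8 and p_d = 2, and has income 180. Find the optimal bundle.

g* = 20, d* = 10

MU_g = 2, MU_d = 5/d.
MRS = 2 ÷ (5/d).
Tangency: set MRS = p_g/p_d = 8/2 = 4.
MRS depends only on d: 0.4·d = 4 ⇒ d* = 4/0.4 = 10.
From the budget, 8·g = 180 − 2·10 = 160, so g* = 20.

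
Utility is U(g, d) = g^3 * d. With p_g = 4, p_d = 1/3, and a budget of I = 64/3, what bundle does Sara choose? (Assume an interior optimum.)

g* = 4, d* = 16

MU_g = 3·g^2·d and MU_d = g^3.
MRS = MU_g/MU_d = (3/1)·d/g.
Tangency: set MRS = p_g/p_d = 4/(1/3) = 12.
So (3/1)·d/g = 12, i.e. d = 4·g.
Substitute into the budget 4·g + (1/3)·d = 64/3: (16/3)·g = 64/3, so g* = 4.
Then d* = 4·4 = 16.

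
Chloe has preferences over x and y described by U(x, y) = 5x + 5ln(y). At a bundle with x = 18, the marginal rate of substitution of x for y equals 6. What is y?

y = 6

MU_x = 5, MU_y = 5/y.
MRS = 5 ÷ (5/y).
MRS depends only on y: y = 6 ⇒ y = 6.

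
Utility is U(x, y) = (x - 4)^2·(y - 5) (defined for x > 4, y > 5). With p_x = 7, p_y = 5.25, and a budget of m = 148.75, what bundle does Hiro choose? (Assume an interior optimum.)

MU_x = 2·(x−4)·(y−5), MU_y = (x−4)^2.
MRS = (2/1)·(y−5)/(x−4).
Tangency: set MRS = p_x/p_y = 7/5.25 = 4/3.
So (2/1)·(y − 5)/(x − 4) = 4/3, i.e. (y − 5) = (2/3)·(x − 4).
Rewrite the budget in excess-of-subsistence terms: 7·(x − 4) + 5.25·(y − 5) = 148.75 − 7·4 − 5.25·5 = 94.5.
Substituting, 10.5·(x − 4) = 94.5, so x − 4 = 9 and x* = 13.
Then y − 5 = (2/3)·9 = 6, so y* = 11.

x* = 13, y* = 11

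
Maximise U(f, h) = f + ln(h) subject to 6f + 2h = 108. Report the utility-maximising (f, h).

MU_f = 1, MU_h = 1/h.
MRS = 1 ÷ (1/h).
Tangency: set MRS = p_f/p_h = 6/2 = 3.
MRS depends only on h: h = 3 ⇒ h* = 3.
From the budget, 6·f = 108 − 2·3 = 102, so f* = 17.

f* = 17, h* = 3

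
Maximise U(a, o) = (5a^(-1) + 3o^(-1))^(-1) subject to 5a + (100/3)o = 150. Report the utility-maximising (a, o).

a* = 10, o* = 3

For CES with ρ = -1, MRS = (5/3)·(o/a)^2.
Tangency: set MRS = p_a/p_o = 5/(100/3) = 0.15.
So (o/a)^2 = 9/100; taking the square root, o/a = 0.3, i.e. o = 0.3·a.
Substitute into the budget 5·a + (100/3)·o = 150: 15·a = 150, so a* = 10 and o* = 0.3·10 = 3.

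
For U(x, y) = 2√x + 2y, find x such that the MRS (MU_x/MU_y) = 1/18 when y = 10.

x = 81

MU_x = 2/(2√x), MU_y = 2.
MRS = 2/(2√x) ÷ 2.
MRS depends only on x: 0.5/√x = 1/18 ⇒ √x = 0.5/(1/18) = 9 ⇒ x = 81.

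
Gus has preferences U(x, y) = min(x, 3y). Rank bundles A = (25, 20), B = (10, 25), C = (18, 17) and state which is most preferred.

Bundle A

Evaluate utility at each bundle:
U(A) = 25.
U(B) = 10.
U(C) = 18.
Highest utility is A, so A ≻ C ≻ B.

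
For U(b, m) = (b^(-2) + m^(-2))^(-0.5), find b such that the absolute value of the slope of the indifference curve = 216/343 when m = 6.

b = 7

For CES with ρ = -2, MRS = (m/b)^3.
Setting (6/b)^3 = 216/343 gives 6/b = 6/7 and b = 7.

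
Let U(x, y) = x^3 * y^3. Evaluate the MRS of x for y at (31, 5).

MU_x = 3·x^2·y^3 and MU_y = 3·x^3·y^2.
MRS = MU_x/MU_y = y/x.
At (31, 5): MRS = 5/31.
The indifference curve has slope −5/31 at this bundle.

MRS = 5/31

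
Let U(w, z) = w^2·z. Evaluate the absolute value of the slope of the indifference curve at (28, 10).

MRS = 5/7

MU_w = 2·w·z and MU_z = w^2.
MRS = MU_w/MU_z = (2/1)·z/w.
At (28, 10): MRS = 5/7.
So at (28, 10) the consumer would give up 5/7 units of z for one more unit of w.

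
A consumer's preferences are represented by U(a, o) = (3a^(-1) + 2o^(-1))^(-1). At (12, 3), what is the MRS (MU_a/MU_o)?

MRS = 3/32

For CES with ρ = -1, MRS = (3/2)·(o/a)^2.
At (12, 3): MRS = 3/32.
That is, one extra unit of a is worth 3/32 units of o at the margin.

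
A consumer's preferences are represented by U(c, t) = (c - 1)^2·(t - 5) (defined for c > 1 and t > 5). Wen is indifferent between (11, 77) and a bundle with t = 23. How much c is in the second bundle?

c = 21

U(11, 77) = 7200.
Set U(c, 23) = 7200 and solve.
With t = 23: (23 − 5) = 18, so (c − 1)^2 = 7200/18 = 400.
Taking the square root (with c > 1): c − 1 = 20, so c = 21.
Check: U(21, 23) = 7200.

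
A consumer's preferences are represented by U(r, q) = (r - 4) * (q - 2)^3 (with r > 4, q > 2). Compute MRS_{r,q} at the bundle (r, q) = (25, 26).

MU_r = (q−2)^3, MU_q = 3·(r−4)·(q−2)^2.
MRS = (1/3)·(q−2)/(r−4).
At (25, 26): MRS = 8/21.
So at (25, 26) the consumer would give up 8/21 units of q for one more unit of r.

MRS = 8/21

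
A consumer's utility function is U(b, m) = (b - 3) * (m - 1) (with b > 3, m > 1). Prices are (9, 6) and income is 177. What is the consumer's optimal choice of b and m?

b* = 11, m* = 13

MU_b = (m−1), MU_m = (b−3).
MRS = (m−1)/(b−3).
Tangency: set MRS = p_b/p_m = 9/6 = 1.5.
So (m − 1)/(b − 3) = 1.5, i.e. (m − 1) = 1.5·(b − 3).
Rewrite the budget in excess-of-subsistence terms: 9·(b − 3) + 6·(m − 1) = 177 − 9·3 − 6·1 = 144.
Substituting, 18·(b − 3) = 144, so b − 3 = 8 and b* = 11.
Then m − 1 = 1.5·8 = 12, so m* = 13.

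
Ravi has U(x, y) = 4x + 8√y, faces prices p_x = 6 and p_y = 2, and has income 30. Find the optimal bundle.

MU_x = 4, MU_y = 8/(2√y).
MRS = 4 ÷ (8/(2√y)).
Tangency: set MRS = p_x/p_y = 6/2 = 3.
MRS depends only on y: √y = 3 ⇒ √y = 3 ⇒ y* = 9.
From the budget, 6·x = 30 − 2·9 = 12, so x* = 2.

x* = 2, y* = 9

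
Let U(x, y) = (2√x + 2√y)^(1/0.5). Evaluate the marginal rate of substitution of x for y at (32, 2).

For CES with ρ = 0.5, MRS = √(y/x).
At (32, 2): MRS = 0.25.
So at (32, 2) the consumer would give up 0.25 units of y for one more unit of x.

MRS = 0.25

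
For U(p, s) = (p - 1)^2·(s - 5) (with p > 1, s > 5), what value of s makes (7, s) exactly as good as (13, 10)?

s = 25

U(13, 10) = 720.
Set U(7, s) = 720 and solve.
With p = 7: (7 − 1)^2 = 36, so (s − 5) = 720/36 = 20.
So s = 5 + 20 = 25.
Check: U(7, 25) = 720.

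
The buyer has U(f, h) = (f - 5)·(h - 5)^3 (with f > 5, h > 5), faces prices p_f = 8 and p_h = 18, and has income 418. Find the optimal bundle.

MU_f = (h−5)^3, MU_h = 3·(f−5)·(h−5)^2.
MRS = (1/3)·(h−5)/(f−5).
Tangency: set MRS = p_f/p_h = 8/18 = 4/9.
So (1/3)·(h − 5)/(f − 5) = 4/9, i.e. (h − 5) = (4/3)·(f − 5).
Rewrite the budget in excess-of-subsistence terms: 8·(f − 5) + 18·(h − 5) = 418 − 8·5 − 18·5 = 288.
Substituting, 32·(f − 5) = 288, so f − 5 = 9 and f* = 14.
Then h − 5 = (4/3)·9 = 12, so h* = 17.

f* = 14, h* = 17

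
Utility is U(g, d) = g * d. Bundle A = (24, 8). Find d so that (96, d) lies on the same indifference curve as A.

U(24, 8) = 192.
Set U(96, d) = 192 and solve.
With g = 96: d = 192/96 = 2.
Check: U(96, 2) = 192.

d = 2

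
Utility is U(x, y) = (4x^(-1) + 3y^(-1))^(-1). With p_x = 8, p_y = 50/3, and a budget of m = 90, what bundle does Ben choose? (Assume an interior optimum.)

For CES with ρ = -1, MRS = (4/3)·(y/x)^2.
Tangency: set MRS = p_x/p_y = 8/(50/3) = 12/25.
So (y/x)^2 = 9/25; taking the square root, y/x = 0.6, i.e. y = 0.6·x.
Substitute into the budget 8·x + (50/3)·y = 90: 18·x = 90, so x* = 5 and y* = 0.6·5 = 3.

x* = 5, y* = 3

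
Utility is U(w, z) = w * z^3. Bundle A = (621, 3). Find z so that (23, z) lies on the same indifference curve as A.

z = 9

U(621, 3) = 16767.
Set U(23, z) = 16767 and solve.
With w = 23: z^3 = 16767/23 = 729; taking the cube root, z = 9.
Check: U(23, 9) = 16767.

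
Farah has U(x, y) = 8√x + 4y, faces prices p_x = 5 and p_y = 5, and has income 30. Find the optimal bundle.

MU_x = 8/(2√x), MU_y = 4.
MRS = 8/(2√x) ÷ 4.
Tangency: set MRS = p_x/p_y = 5/5 = 1.
MRS depends only on x: 1/√x = 1 ⇒ √x = 1/1 = 1 ⇒ x* = 1.
From the budget, 5·y = 30 − 5·1 = 25, so y* = 5.

x* = 1, y* = 5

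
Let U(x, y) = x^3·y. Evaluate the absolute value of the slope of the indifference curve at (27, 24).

MRS = 8/3

MU_x = 3·x^2·y and MU_y = x^3.
MRS = MU_x/MU_y = (3/1)·y/x.
At (27, 24): MRS = 8/3.
So at (27, 24) the consumer would give up 8/3 units of y for one more unit of x.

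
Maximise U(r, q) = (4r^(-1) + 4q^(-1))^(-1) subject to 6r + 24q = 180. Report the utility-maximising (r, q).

For CES with ρ = -1, MRS = (q/r)^2.
Tangency: set MRS = p_r/p_q = 6/24 = 0.25.
So (q/r)^2 = 0.25; taking the square root, q/r = 0.5, i.e. q = 0.5·r.
Substitute into the budget 6·r + 24·q = 180: 18·r = 180, so r* = 10 and q* = 0.5·10 = 5.

r* = 10, q* = 5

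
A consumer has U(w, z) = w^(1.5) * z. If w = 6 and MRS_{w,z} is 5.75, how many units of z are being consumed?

MU_w = 1.5·√w·z and MU_z = w^(1.5).
MRS = MU_w/MU_z = (1.5)·z/w.
Substitute w = 6: MRS = z/4. Setting z/4 = 5.75 gives z = 5.75·4 = 23.

z = 23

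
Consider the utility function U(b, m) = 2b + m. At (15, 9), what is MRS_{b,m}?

MRS = 2

MU_b = 2, MU_m = 1, so MRS = 2/1 = 2 at every bundle.
At (15, 9): MRS = 2.
The indifference curve has slope −2 at this bundle.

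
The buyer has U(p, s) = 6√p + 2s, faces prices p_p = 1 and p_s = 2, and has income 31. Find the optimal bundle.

MU_p = 6/(2√p), MU_s = 2.
MRS = 6/(2√p) ÷ 2.
Tangency: set MRS = p_p/p_s = 1/2 = 0.5.
MRS depends only on p: 1.5/√p = 0.5 ⇒ √p = 1.5/0.5 = 3 ⇒ p* = 9.
From the budget, 2·s = 31 − 1·9 = 22, so s* = 11.

p* = 9, s* = 11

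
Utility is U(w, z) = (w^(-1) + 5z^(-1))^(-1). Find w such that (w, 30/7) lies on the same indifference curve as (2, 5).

w = 3

U depends on (w, z) only through S = w^(-1) + 5z^(-1), so equal utility means equal S. At (2, 5): S = 1.5.
With z = 30/7: 5·(30/7)^(-1) = 7/6, so w^(-1) = 1.5 − 7/6 = 1/3.
Hence w = 1/(1/3) = 3.
Check: U(3, 30/7) = 0.6667.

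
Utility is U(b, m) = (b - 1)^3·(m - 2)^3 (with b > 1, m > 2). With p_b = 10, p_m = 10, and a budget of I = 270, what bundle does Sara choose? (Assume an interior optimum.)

b* = 13, m* = 14

MU_b = 3·(b−1)^2·(m−2)^3, MU_m = 3·(b−1)^3·(m−2)^2.
MRS = (m−2)/(b−1).
Tangency: set MRS = p_b/p_m = 10/10 = 1.
So (m − 2)/(b − 1) = 1, i.e. (m − 2) = (b − 1).
Rewrite the budget in excess-of-subsistence terms: 10·(b − 1) + 10·(m − 2) = 270 − 10·1 − 10·2 = 240.
Substituting, 20·(b − 1) = 240, so b − 1 = 12 and b* = 13.
Then m − 2 = 12, so m* = 14.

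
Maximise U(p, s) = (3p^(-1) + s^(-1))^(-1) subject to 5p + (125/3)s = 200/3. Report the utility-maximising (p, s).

p* = 5, s* = 1

For CES with ρ = -1, MRS = (3/1)·(s/p)^2.
Tangency: set MRS = p_p/p_s = 5/(125/3) = 3/25.
So (s/p)^2 = 1/25; taking the square root, s/p = 0.2, i.e. s = 0.2·p.
Substitute into the budget 5·p + (125/3)·s = 200/3: (40/3)·p = 200/3, so p* = 5 and s* = 0.2·5 = 1.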